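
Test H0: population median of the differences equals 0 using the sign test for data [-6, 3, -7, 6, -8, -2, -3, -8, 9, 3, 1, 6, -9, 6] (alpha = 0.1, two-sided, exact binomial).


Step 1: Discard zero differences. Original n = 14; n_eff = number of nonzero differences = 14.
Nonzero differences (with sign): -6, +3, -7, +6, -8, -2, -3, -8, +9, +3, +1, +6, -9, +6
Step 2: Count signs: positive = 7, negative = 7.
Step 3: Under H0: P(positive) = 0.5, so the number of positives S ~ Bin(14, 0.5).
Step 4: Two-sided exact p-value = sum of Bin(14,0.5) probabilities at or below the observed probability = 1.000000.
Step 5: alpha = 0.1. fail to reject H0.

n_eff = 14, pos = 7, neg = 7, p = 1.000000, fail to reject H0.


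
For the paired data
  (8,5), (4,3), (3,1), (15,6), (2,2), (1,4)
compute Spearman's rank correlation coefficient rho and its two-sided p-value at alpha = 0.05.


Step 1: Rank x and y separately (midranks; no ties here).
rank(x): 8->5, 4->4, 3->3, 15->6, 2->2, 1->1
rank(y): 5->5, 3->3, 1->1, 6->6, 2->2, 4->4
Step 2: d_i = R_x(i) - R_y(i); compute d_i^2.
  (5-5)^2=0, (4-3)^2=1, (3-1)^2=4, (6-6)^2=0, (2-2)^2=0, (1-4)^2=9
sum(d^2) = 14.
Step 3: rho = 1 - 6*14 / (6*(6^2 - 1)) = 1 - 84/210 = 0.600000.
Step 4: Under H0, t = rho * sqrt((n-2)/(1-rho^2)) = 1.5000 ~ t(4).
Step 5: Two-sided p-value from the t-distribution with 4 df = 0.208000.
Step 6: alpha = 0.05. fail to reject H0.

rho = 0.6000, p = 0.208000, fail to reject H0 at alpha = 0.05.


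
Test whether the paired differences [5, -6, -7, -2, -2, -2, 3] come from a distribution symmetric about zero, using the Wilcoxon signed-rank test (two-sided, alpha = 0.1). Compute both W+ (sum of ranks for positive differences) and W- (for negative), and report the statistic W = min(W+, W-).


Step 1: Drop any zero differences (none here) and take |d_i|.
|d| = [5, 6, 7, 2, 2, 2, 3]
Step 2: Midrank |d_i| (ties get averaged ranks).
ranks: |5|->5, |6|->6, |7|->7, |2|->2, |2|->2, |2|->2, |3|->4
Step 3: Attach original signs; sum ranks with positive sign and with negative sign.
W+ = 5 + 4 = 9
W- = 6 + 7 + 2 + 2 + 2 = 19
(Check: W+ + W- = 28 should equal n(n+1)/2 = 28.)
Step 4: Test statistic W = min(W+, W-) = 9.
Step 5: Ties in |d|, so use the tie-corrected normal approximation.
        E[W] = n(n+1)/4 = 7*8/4 = 14.
        Tie groups: |d|=2 (t=3); sum(t^3 - t) = 24.
        Var[W] = n(n+1)(2n+1)/24 - sum(t^3-t)/48 = 840/24 - 24/48 = 34.5.
        z = (W - E[W]) / sqrt(Var[W]) = (9 - 14) / 5.8737 = -0.8513.
        Two-sided p = 2*Phi(z) = 0.394627.
Step 6: alpha = 0.1. fail to reject H0.

W+ = 9, W- = 19, W = min = 9, p = 0.394627, fail to reject H0.


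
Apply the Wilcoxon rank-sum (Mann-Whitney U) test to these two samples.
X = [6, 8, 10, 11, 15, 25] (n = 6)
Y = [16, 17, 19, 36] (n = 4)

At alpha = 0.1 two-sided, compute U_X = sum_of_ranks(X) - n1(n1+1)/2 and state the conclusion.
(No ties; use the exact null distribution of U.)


Step 1: Combine and sort all 10 observations; assign midranks.
sorted (value, group): (6,X), (8,X), (10,X), (11,X), (15,X), (16,Y), (17,Y), (19,Y), (25,X), (36,Y)
ranks: 6->1, 8->2, 10->3, 11->4, 15->5, 16->6, 17->7, 19->8, 25->9, 36->10
Step 2: Rank sum for X: R1 = 1 + 2 + 3 + 4 + 5 + 9 = 24.
Step 3: U_X = R1 - n1(n1+1)/2 = 24 - 6*7/2 = 24 - 21 = 3.
       U_Y = n1*n2 - U_X = 24 - 3 = 21.
Step 4: No ties, so the exact null distribution of U (based on enumerating the C(10,6) = 210 equally likely rank assignments) gives the two-sided p-value.
Step 5: p-value = 0.066667; compare to alpha = 0.1. reject H0.

U_X = 3, p = 0.066667, reject H0 at alpha = 0.1.


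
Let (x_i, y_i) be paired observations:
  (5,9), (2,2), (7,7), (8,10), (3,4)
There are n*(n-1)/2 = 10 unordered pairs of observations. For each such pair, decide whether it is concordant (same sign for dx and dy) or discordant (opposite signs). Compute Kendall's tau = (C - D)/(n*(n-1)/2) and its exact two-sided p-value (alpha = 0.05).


Step 1: Enumerate the 10 unordered pairs (i,j) with i<j and classify each by sign(x_j-x_i) * sign(y_j-y_i).
  (1,2):dx=-3,dy=-7->C; (1,3):dx=+2,dy=-2->D; (1,4):dx=+3,dy=+1->C; (1,5):dx=-2,dy=-5->C
  (2,3):dx=+5,dy=+5->C; (2,4):dx=+6,dy=+8->C; (2,5):dx=+1,dy=+2->C; (3,4):dx=+1,dy=+3->C
  (3,5):dx=-4,dy=-3->C; (4,5):dx=-5,dy=-6->C
Step 2: C = 9, D = 1, total pairs = 10.
Step 3: tau = (C - D)/(n(n-1)/2) = (9 - 1)/10 = 0.800000.
Step 4: Exact two-sided p-value (enumerate n! = 120 permutations of y under H0): p = 0.083333.
Step 5: alpha = 0.05. fail to reject H0.

tau_b = 0.8000 (C=9, D=1), p = 0.083333, fail to reject H0.


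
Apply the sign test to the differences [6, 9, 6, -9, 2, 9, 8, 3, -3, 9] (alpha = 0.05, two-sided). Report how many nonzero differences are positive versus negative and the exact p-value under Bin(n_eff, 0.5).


Step 1: Discard zero differences. Original n = 10; n_eff = number of nonzero differences = 10.
Nonzero differences (with sign): +6, +9, +6, -9, +2, +9, +8, +3, -3, +9
Step 2: Count signs: positive = 8, negative = 2.
Step 3: Under H0: P(positive) = 0.5, so the number of positives S ~ Bin(10, 0.5).
Step 4: Two-sided exact p-value = sum of Bin(10,0.5) probabilities at or below the observed probability = 0.109375.
Step 5: alpha = 0.05. fail to reject H0.

n_eff = 10, pos = 8, neg = 2, p = 0.109375, fail to reject H0.


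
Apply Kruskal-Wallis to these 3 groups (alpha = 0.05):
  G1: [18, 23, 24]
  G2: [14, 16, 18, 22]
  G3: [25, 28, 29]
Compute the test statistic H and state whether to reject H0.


Step 1: Combine all N = 10 observations and assign midranks.
sorted (value, group, rank): (14,G2,1), (16,G2,2), (18,G1,3.5), (18,G2,3.5), (22,G2,5), (23,G1,6), (24,G1,7), (25,G3,8), (28,G3,9), (29,G3,10)
Step 2: Sum ranks within each group.
R_1 = 16.5 (n_1 = 3)
R_2 = 11.5 (n_2 = 4)
R_3 = 27 (n_3 = 3)
Step 3: H = 12/(N(N+1)) * sum(R_i^2/n_i) - 3(N+1)
     = 12/(10*11) * (16.5^2/3 + 11.5^2/4 + 27^2/3) - 3*11
     = 0.109091 * 366.812 - 33
     = 7.015909.
Step 4: Ties present; correction factor C = 1 - 6/(10^3 - 10) = 0.993939. Corrected H = 7.015909 / 0.993939 = 7.058689.
Step 5: Under H0, H ~ chi^2(2); p-value = 0.029324.
Step 6: alpha = 0.05. reject H0.

H = 7.0587, df = 2, p = 0.029324, reject H0.


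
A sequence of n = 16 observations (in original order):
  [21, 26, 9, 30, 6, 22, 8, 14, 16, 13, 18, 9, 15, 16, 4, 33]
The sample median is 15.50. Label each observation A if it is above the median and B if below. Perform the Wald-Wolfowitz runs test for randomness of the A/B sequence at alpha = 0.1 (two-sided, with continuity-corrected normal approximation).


Step 1: Compute median = 15.50; label A = above, B = below.
Labels in order: AABABABBABABBABA  (n_A = 8, n_B = 8)
Step 2: Count runs R = 13.
Step 3: Under H0 (random ordering), E[R] = 2*n_A*n_B/(n_A+n_B) + 1 = 2*8*8/16 + 1 = 9.0000.
        Var[R] = 2*n_A*n_B*(2*n_A*n_B - n_A - n_B) / ((n_A+n_B)^2 * (n_A+n_B-1)) = 14336/3840 = 3.7333.
        SD[R] = 1.9322.
Step 4: Continuity-corrected z = (R - 0.5 - E[R]) / SD[R] = (13 - 0.5 - 9.0000) / 1.9322 = 1.8114.
Step 5: Two-sided p-value via normal approximation = 2*(1 - Phi(|z|)) = 0.070076.
Step 6: alpha = 0.1. reject H0.

R = 13, z = 1.8114, p = 0.070076, reject H0.


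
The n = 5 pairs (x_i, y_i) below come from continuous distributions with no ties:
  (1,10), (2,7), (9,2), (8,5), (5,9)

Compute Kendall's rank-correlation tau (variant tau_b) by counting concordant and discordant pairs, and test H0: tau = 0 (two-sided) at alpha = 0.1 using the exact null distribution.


Step 1: Enumerate the 10 unordered pairs (i,j) with i<j and classify each by sign(x_j-x_i) * sign(y_j-y_i).
  (1,2):dx=+1,dy=-3->D; (1,3):dx=+8,dy=-8->D; (1,4):dx=+7,dy=-5->D; (1,5):dx=+4,dy=-1->D
  (2,3):dx=+7,dy=-5->D; (2,4):dx=+6,dy=-2->D; (2,5):dx=+3,dy=+2->C; (3,4):dx=-1,dy=+3->D
  (3,5):dx=-4,dy=+7->D; (4,5):dx=-3,dy=+4->D
Step 2: C = 1, D = 9, total pairs = 10.
Step 3: tau = (C - D)/(n(n-1)/2) = (1 - 9)/10 = -0.800000.
Step 4: Exact two-sided p-value (enumerate n! = 120 permutations of y under H0): p = 0.083333.
Step 5: alpha = 0.1. reject H0.

tau_b = -0.8000 (C=1, D=9), p = 0.083333, reject H0.


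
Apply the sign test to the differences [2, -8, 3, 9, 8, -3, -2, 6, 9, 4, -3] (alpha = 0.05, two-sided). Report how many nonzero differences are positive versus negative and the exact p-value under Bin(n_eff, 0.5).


Step 1: Discard zero differences. Original n = 11; n_eff = number of nonzero differences = 11.
Nonzero differences (with sign): +2, -8, +3, +9, +8, -3, -2, +6, +9, +4, -3
Step 2: Count signs: positive = 7, negative = 4.
Step 3: Under H0: P(positive) = 0.5, so the number of positives S ~ Bin(11, 0.5).
Step 4: Two-sided exact p-value = sum of Bin(11,0.5) probabilities at or below the observed probability = 0.548828.
Step 5: alpha = 0.05. fail to reject H0.

n_eff = 11, pos = 7, neg = 4, p = 0.548828, fail to reject H0.


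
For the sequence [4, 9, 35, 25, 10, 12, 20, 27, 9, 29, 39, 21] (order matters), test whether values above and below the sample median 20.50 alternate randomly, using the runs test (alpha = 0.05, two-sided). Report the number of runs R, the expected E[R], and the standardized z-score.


Step 1: Compute median = 20.50; label A = above, B = below.
Labels in order: BBAABBBABAAA  (n_A = 6, n_B = 6)
Step 2: Count runs R = 6.
Step 3: Under H0 (random ordering), E[R] = 2*n_A*n_B/(n_A+n_B) + 1 = 2*6*6/12 + 1 = 7.0000.
        Var[R] = 2*n_A*n_B*(2*n_A*n_B - n_A - n_B) / ((n_A+n_B)^2 * (n_A+n_B-1)) = 4320/1584 = 2.7273.
        SD[R] = 1.6514.
Step 4: Continuity-corrected z = (R + 0.5 - E[R]) / SD[R] = (6 + 0.5 - 7.0000) / 1.6514 = -0.3028.
Step 5: Two-sided p-value via normal approximation = 2*(1 - Phi(|z|)) = 0.762069.
Step 6: alpha = 0.05. fail to reject H0.

R = 6, z = -0.3028, p = 0.762069, fail to reject H0.


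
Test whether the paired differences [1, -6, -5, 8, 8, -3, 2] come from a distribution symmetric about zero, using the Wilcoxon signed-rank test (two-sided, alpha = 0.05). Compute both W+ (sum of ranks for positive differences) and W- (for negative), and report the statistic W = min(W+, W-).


Step 1: Drop any zero differences (none here) and take |d_i|.
|d| = [1, 6, 5, 8, 8, 3, 2]
Step 2: Midrank |d_i| (ties get averaged ranks).
ranks: |1|->1, |6|->5, |5|->4, |8|->6.5, |8|->6.5, |3|->3, |2|->2
Step 3: Attach original signs; sum ranks with positive sign and with negative sign.
W+ = 1 + 6.5 + 6.5 + 2 = 16
W- = 5 + 4 + 3 = 12
(Check: W+ + W- = 28 should equal n(n+1)/2 = 28.)
Step 4: Test statistic W = min(W+, W-) = 12.
Step 5: Ties in |d|, so use the tie-corrected normal approximation.
        E[W] = n(n+1)/4 = 7*8/4 = 14.
        Tie groups: |d|=8 (t=2); sum(t^3 - t) = 6.
        Var[W] = n(n+1)(2n+1)/24 - sum(t^3-t)/48 = 840/24 - 6/48 = 34.875.
        z = (W - E[W]) / sqrt(Var[W]) = (12 - 14) / 5.9055 = -0.3387.
        Two-sided p = 2*Phi(z) = 0.734861.
Step 6: alpha = 0.05. fail to reject H0.

W+ = 16, W- = 12, W = min = 12, p = 0.734861, fail to reject H0.


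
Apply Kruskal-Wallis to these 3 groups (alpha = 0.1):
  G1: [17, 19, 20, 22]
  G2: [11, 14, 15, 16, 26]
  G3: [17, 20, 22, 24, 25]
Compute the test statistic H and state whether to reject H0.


Step 1: Combine all N = 14 observations and assign midranks.
sorted (value, group, rank): (11,G2,1), (14,G2,2), (15,G2,3), (16,G2,4), (17,G1,5.5), (17,G3,5.5), (19,G1,7), (20,G1,8.5), (20,G3,8.5), (22,G1,10.5), (22,G3,10.5), (24,G3,12), (25,G3,13), (26,G2,14)
Step 2: Sum ranks within each group.
R_1 = 31.5 (n_1 = 4)
R_2 = 24 (n_2 = 5)
R_3 = 49.5 (n_3 = 5)
Step 3: H = 12/(N(N+1)) * sum(R_i^2/n_i) - 3(N+1)
     = 12/(14*15) * (31.5^2/4 + 24^2/5 + 49.5^2/5) - 3*15
     = 0.057143 * 853.312 - 45
     = 3.760714.
Step 4: Ties present; correction factor C = 1 - 18/(14^3 - 14) = 0.993407. Corrected H = 3.760714 / 0.993407 = 3.785675.
Step 5: Under H0, H ~ chi^2(2); p-value = 0.150644.
Step 6: alpha = 0.1. fail to reject H0.

H = 3.7857, df = 2, p = 0.150644, fail to reject H0.


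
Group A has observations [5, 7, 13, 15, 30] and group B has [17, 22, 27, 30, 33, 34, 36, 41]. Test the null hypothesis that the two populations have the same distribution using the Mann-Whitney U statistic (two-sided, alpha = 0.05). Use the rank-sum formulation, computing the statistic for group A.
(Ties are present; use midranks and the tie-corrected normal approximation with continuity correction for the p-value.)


Step 1: Combine and sort all 13 observations; assign midranks.
sorted (value, group): (5,X), (7,X), (13,X), (15,X), (17,Y), (22,Y), (27,Y), (30,X), (30,Y), (33,Y), (34,Y), (36,Y), (41,Y)
ranks: 5->1, 7->2, 13->3, 15->4, 17->5, 22->6, 27->7, 30->8.5, 30->8.5, 33->10, 34->11, 36->12, 41->13
Step 2: Rank sum for X: R1 = 1 + 2 + 3 + 4 + 8.5 = 18.5.
Step 3: U_X = R1 - n1(n1+1)/2 = 18.5 - 5*6/2 = 18.5 - 15 = 3.5.
       U_Y = n1*n2 - U_X = 40 - 3.5 = 36.5.
Step 4: Ties are present, so use the tie-corrected normal approximation (with continuity correction) for the p-value.
Step 5: p-value = 0.019007; compare to alpha = 0.05. reject H0.

U_X = 3.5, p = 0.019007, reject H0 at alpha = 0.05.


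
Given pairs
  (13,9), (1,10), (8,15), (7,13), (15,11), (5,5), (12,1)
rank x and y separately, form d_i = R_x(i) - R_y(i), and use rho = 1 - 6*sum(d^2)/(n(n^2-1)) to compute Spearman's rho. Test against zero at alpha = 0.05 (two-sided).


Step 1: Rank x and y separately (midranks; no ties here).
rank(x): 13->6, 1->1, 8->4, 7->3, 15->7, 5->2, 12->5
rank(y): 9->3, 10->4, 15->7, 13->6, 11->5, 5->2, 1->1
Step 2: d_i = R_x(i) - R_y(i); compute d_i^2.
  (6-3)^2=9, (1-4)^2=9, (4-7)^2=9, (3-6)^2=9, (7-5)^2=4, (2-2)^2=0, (5-1)^2=16
sum(d^2) = 56.
Step 3: rho = 1 - 6*56 / (7*(7^2 - 1)) = 1 - 336/336 = 0.000000.
Step 4: Under H0, t = rho * sqrt((n-2)/(1-rho^2)) = 0.0000 ~ t(5).
Step 5: Two-sided p-value from the t-distribution with 5 df = 1.000000.
Step 6: alpha = 0.05. fail to reject H0.

rho = 0.0000, p = 1.000000, fail to reject H0 at alpha = 0.05.


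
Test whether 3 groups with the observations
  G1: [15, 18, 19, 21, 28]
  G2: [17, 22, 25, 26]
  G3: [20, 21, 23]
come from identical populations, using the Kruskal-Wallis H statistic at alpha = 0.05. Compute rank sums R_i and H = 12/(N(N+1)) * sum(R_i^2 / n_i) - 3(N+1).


Step 1: Combine all N = 12 observations and assign midranks.
sorted (value, group, rank): (15,G1,1), (17,G2,2), (18,G1,3), (19,G1,4), (20,G3,5), (21,G1,6.5), (21,G3,6.5), (22,G2,8), (23,G3,9), (25,G2,10), (26,G2,11), (28,G1,12)
Step 2: Sum ranks within each group.
R_1 = 26.5 (n_1 = 5)
R_2 = 31 (n_2 = 4)
R_3 = 20.5 (n_3 = 3)
Step 3: H = 12/(N(N+1)) * sum(R_i^2/n_i) - 3(N+1)
     = 12/(12*13) * (26.5^2/5 + 31^2/4 + 20.5^2/3) - 3*13
     = 0.076923 * 520.783 - 39
     = 1.060256.
Step 4: Ties present; correction factor C = 1 - 6/(12^3 - 12) = 0.996503. Corrected H = 1.060256 / 0.996503 = 1.063977.
Step 5: Under H0, H ~ chi^2(2); p-value = 0.587436.
Step 6: alpha = 0.05. fail to reject H0.

H = 1.0640, df = 2, p = 0.587436, fail to reject H0.


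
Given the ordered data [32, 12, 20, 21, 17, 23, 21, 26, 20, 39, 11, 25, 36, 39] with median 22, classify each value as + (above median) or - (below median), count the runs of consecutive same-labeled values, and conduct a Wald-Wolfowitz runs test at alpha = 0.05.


Step 1: Compute median = 22; label A = above, B = below.
Labels in order: ABBBBABABABAAA  (n_A = 7, n_B = 7)
Step 2: Count runs R = 9.
Step 3: Under H0 (random ordering), E[R] = 2*n_A*n_B/(n_A+n_B) + 1 = 2*7*7/14 + 1 = 8.0000.
        Var[R] = 2*n_A*n_B*(2*n_A*n_B - n_A - n_B) / ((n_A+n_B)^2 * (n_A+n_B-1)) = 8232/2548 = 3.2308.
        SD[R] = 1.7974.
Step 4: Continuity-corrected z = (R - 0.5 - E[R]) / SD[R] = (9 - 0.5 - 8.0000) / 1.7974 = 0.2782.
Step 5: Two-sided p-value via normal approximation = 2*(1 - Phi(|z|)) = 0.780879.
Step 6: alpha = 0.05. fail to reject H0.

R = 9, z = 0.2782, p = 0.780879, fail to reject H0.


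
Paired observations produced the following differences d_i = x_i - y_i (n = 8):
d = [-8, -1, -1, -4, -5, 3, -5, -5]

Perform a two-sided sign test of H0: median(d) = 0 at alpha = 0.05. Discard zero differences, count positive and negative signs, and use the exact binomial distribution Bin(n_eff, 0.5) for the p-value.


Step 1: Discard zero differences. Original n = 8; n_eff = number of nonzero differences = 8.
Nonzero differences (with sign): -8, -1, -1, -4, -5, +3, -5, -5
Step 2: Count signs: positive = 1, negative = 7.
Step 3: Under H0: P(positive) = 0.5, so the number of positives S ~ Bin(8, 0.5).
Step 4: Two-sided exact p-value = sum of Bin(8,0.5) probabilities at or below the observed probability = 0.070312.
Step 5: alpha = 0.05. fail to reject H0.

n_eff = 8, pos = 1, neg = 7, p = 0.070312, fail to reject H0.


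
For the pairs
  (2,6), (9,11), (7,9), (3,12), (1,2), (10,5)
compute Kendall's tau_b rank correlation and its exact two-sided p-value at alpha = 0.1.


Step 1: Enumerate the 15 unordered pairs (i,j) with i<j and classify each by sign(x_j-x_i) * sign(y_j-y_i).
  (1,2):dx=+7,dy=+5->C; (1,3):dx=+5,dy=+3->C; (1,4):dx=+1,dy=+6->C; (1,5):dx=-1,dy=-4->C
  (1,6):dx=+8,dy=-1->D; (2,3):dx=-2,dy=-2->C; (2,4):dx=-6,dy=+1->D; (2,5):dx=-8,dy=-9->C
  (2,6):dx=+1,dy=-6->D; (3,4):dx=-4,dy=+3->D; (3,5):dx=-6,dy=-7->C; (3,6):dx=+3,dy=-4->D
  (4,5):dx=-2,dy=-10->C; (4,6):dx=+7,dy=-7->D; (5,6):dx=+9,dy=+3->C
Step 2: C = 9, D = 6, total pairs = 15.
Step 3: tau = (C - D)/(n(n-1)/2) = (9 - 6)/15 = 0.200000.
Step 4: Exact two-sided p-value (enumerate n! = 720 permutations of y under H0): p = 0.719444.
Step 5: alpha = 0.1. fail to reject H0.

tau_b = 0.2000 (C=9, D=6), p = 0.719444, fail to reject H0.


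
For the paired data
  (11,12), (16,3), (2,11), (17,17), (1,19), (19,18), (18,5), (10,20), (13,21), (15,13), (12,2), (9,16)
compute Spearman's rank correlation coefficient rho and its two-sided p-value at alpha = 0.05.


Step 1: Rank x and y separately (midranks; no ties here).
rank(x): 11->5, 16->9, 2->2, 17->10, 1->1, 19->12, 18->11, 10->4, 13->7, 15->8, 12->6, 9->3
rank(y): 12->5, 3->2, 11->4, 17->8, 19->10, 18->9, 5->3, 20->11, 21->12, 13->6, 2->1, 16->7
Step 2: d_i = R_x(i) - R_y(i); compute d_i^2.
  (5-5)^2=0, (9-2)^2=49, (2-4)^2=4, (10-8)^2=4, (1-10)^2=81, (12-9)^2=9, (11-3)^2=64, (4-11)^2=49, (7-12)^2=25, (8-6)^2=4, (6-1)^2=25, (3-7)^2=16
sum(d^2) = 330.
Step 3: rho = 1 - 6*330 / (12*(12^2 - 1)) = 1 - 1980/1716 = -0.153846.
Step 4: Under H0, t = rho * sqrt((n-2)/(1-rho^2)) = -0.4924 ~ t(10).
Step 5: Two-sided p-value from the t-distribution with 10 df = 0.633091.
Step 6: alpha = 0.05. fail to reject H0.

rho = -0.1538, p = 0.633091, fail to reject H0 at alpha = 0.05.


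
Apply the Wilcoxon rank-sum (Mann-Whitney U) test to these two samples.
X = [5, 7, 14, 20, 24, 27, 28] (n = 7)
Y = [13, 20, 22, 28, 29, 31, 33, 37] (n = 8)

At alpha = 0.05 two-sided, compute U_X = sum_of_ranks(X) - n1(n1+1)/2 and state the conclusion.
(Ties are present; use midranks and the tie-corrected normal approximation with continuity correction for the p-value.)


Step 1: Combine and sort all 15 observations; assign midranks.
sorted (value, group): (5,X), (7,X), (13,Y), (14,X), (20,X), (20,Y), (22,Y), (24,X), (27,X), (28,X), (28,Y), (29,Y), (31,Y), (33,Y), (37,Y)
ranks: 5->1, 7->2, 13->3, 14->4, 20->5.5, 20->5.5, 22->7, 24->8, 27->9, 28->10.5, 28->10.5, 29->12, 31->13, 33->14, 37->15
Step 2: Rank sum for X: R1 = 1 + 2 + 4 + 5.5 + 8 + 9 + 10.5 = 40.
Step 3: U_X = R1 - n1(n1+1)/2 = 40 - 7*8/2 = 40 - 28 = 12.
       U_Y = n1*n2 - U_X = 56 - 12 = 44.
Step 4: Ties are present, so use the tie-corrected normal approximation (with continuity correction) for the p-value.
Step 5: p-value = 0.072337; compare to alpha = 0.05. fail to reject H0.

U_X = 12, p = 0.072337, fail to reject H0 at alpha = 0.05.


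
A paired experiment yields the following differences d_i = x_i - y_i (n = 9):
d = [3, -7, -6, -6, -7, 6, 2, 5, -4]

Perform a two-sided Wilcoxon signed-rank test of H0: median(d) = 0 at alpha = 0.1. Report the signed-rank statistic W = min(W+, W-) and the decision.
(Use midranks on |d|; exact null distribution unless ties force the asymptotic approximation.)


Step 1: Drop any zero differences (none here) and take |d_i|.
|d| = [3, 7, 6, 6, 7, 6, 2, 5, 4]
Step 2: Midrank |d_i| (ties get averaged ranks).
ranks: |3|->2, |7|->8.5, |6|->6, |6|->6, |7|->8.5, |6|->6, |2|->1, |5|->4, |4|->3
Step 3: Attach original signs; sum ranks with positive sign and with negative sign.
W+ = 2 + 6 + 1 + 4 = 13
W- = 8.5 + 6 + 6 + 8.5 + 3 = 32
(Check: W+ + W- = 45 should equal n(n+1)/2 = 45.)
Step 4: Test statistic W = min(W+, W-) = 13.
Step 5: Ties in |d|, so use the tie-corrected normal approximation.
        E[W] = n(n+1)/4 = 9*10/4 = 22.5.
        Tie groups: |d|=6 (t=3), |d|=7 (t=2); sum(t^3 - t) = 30.
        Var[W] = n(n+1)(2n+1)/24 - sum(t^3-t)/48 = 1710/24 - 30/48 = 70.625.
        z = (W - E[W]) / sqrt(Var[W]) = (13 - 22.5) / 8.4039 = -1.1304.
        Two-sided p = 2*Phi(z) = 0.258294.
Step 6: alpha = 0.1. fail to reject H0.

W+ = 13, W- = 32, W = min = 13, p = 0.258294, fail to reject H0.


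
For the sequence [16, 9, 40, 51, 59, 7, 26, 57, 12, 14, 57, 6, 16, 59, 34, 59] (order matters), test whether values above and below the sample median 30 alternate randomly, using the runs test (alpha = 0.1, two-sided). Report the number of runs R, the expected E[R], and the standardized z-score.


Step 1: Compute median = 30; label A = above, B = below.
Labels in order: BBAAABBABBABBAAA  (n_A = 8, n_B = 8)
Step 2: Count runs R = 8.
Step 3: Under H0 (random ordering), E[R] = 2*n_A*n_B/(n_A+n_B) + 1 = 2*8*8/16 + 1 = 9.0000.
        Var[R] = 2*n_A*n_B*(2*n_A*n_B - n_A - n_B) / ((n_A+n_B)^2 * (n_A+n_B-1)) = 14336/3840 = 3.7333.
        SD[R] = 1.9322.
Step 4: Continuity-corrected z = (R + 0.5 - E[R]) / SD[R] = (8 + 0.5 - 9.0000) / 1.9322 = -0.2588.
Step 5: Two-sided p-value via normal approximation = 2*(1 - Phi(|z|)) = 0.795809.
Step 6: alpha = 0.1. fail to reject H0.

R = 8, z = -0.2588, p = 0.795809, fail to reject H0.


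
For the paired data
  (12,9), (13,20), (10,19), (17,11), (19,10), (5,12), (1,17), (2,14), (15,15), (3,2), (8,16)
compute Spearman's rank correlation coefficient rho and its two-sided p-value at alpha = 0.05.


Step 1: Rank x and y separately (midranks; no ties here).
rank(x): 12->7, 13->8, 10->6, 17->10, 19->11, 5->4, 1->1, 2->2, 15->9, 3->3, 8->5
rank(y): 9->2, 20->11, 19->10, 11->4, 10->3, 12->5, 17->9, 14->6, 15->7, 2->1, 16->8
Step 2: d_i = R_x(i) - R_y(i); compute d_i^2.
  (7-2)^2=25, (8-11)^2=9, (6-10)^2=16, (10-4)^2=36, (11-3)^2=64, (4-5)^2=1, (1-9)^2=64, (2-6)^2=16, (9-7)^2=4, (3-1)^2=4, (5-8)^2=9
sum(d^2) = 248.
Step 3: rho = 1 - 6*248 / (11*(11^2 - 1)) = 1 - 1488/1320 = -0.127273.
Step 4: Under H0, t = rho * sqrt((n-2)/(1-rho^2)) = -0.3849 ~ t(9).
Step 5: Two-sided p-value from the t-distribution with 9 df = 0.709215.
Step 6: alpha = 0.05. fail to reject H0.

rho = -0.1273, p = 0.709215, fail to reject H0 at alpha = 0.05.


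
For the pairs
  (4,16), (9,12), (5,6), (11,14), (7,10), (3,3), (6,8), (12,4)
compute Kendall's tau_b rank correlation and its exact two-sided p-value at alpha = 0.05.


Step 1: Enumerate the 28 unordered pairs (i,j) with i<j and classify each by sign(x_j-x_i) * sign(y_j-y_i).
  (1,2):dx=+5,dy=-4->D; (1,3):dx=+1,dy=-10->D; (1,4):dx=+7,dy=-2->D; (1,5):dx=+3,dy=-6->D
  (1,6):dx=-1,dy=-13->C; (1,7):dx=+2,dy=-8->D; (1,8):dx=+8,dy=-12->D; (2,3):dx=-4,dy=-6->C
  (2,4):dx=+2,dy=+2->C; (2,5):dx=-2,dy=-2->C; (2,6):dx=-6,dy=-9->C; (2,7):dx=-3,dy=-4->C
  (2,8):dx=+3,dy=-8->D; (3,4):dx=+6,dy=+8->C; (3,5):dx=+2,dy=+4->C; (3,6):dx=-2,dy=-3->C
  (3,7):dx=+1,dy=+2->C; (3,8):dx=+7,dy=-2->D; (4,5):dx=-4,dy=-4->C; (4,6):dx=-8,dy=-11->C
  (4,7):dx=-5,dy=-6->C; (4,8):dx=+1,dy=-10->D; (5,6):dx=-4,dy=-7->C; (5,7):dx=-1,dy=-2->C
  (5,8):dx=+5,dy=-6->D; (6,7):dx=+3,dy=+5->C; (6,8):dx=+9,dy=+1->C; (7,8):dx=+6,dy=-4->D
Step 2: C = 17, D = 11, total pairs = 28.
Step 3: tau = (C - D)/(n(n-1)/2) = (17 - 11)/28 = 0.214286.
Step 4: Exact two-sided p-value (enumerate n! = 40320 permutations of y under H0): p = 0.548413.
Step 5: alpha = 0.05. fail to reject H0.

tau_b = 0.2143 (C=17, D=11), p = 0.548413, fail to reject H0.


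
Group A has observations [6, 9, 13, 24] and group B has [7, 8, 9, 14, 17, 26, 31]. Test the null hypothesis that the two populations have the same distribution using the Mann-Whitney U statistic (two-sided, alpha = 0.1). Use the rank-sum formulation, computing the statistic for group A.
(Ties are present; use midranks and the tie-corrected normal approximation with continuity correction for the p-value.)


Step 1: Combine and sort all 11 observations; assign midranks.
sorted (value, group): (6,X), (7,Y), (8,Y), (9,X), (9,Y), (13,X), (14,Y), (17,Y), (24,X), (26,Y), (31,Y)
ranks: 6->1, 7->2, 8->3, 9->4.5, 9->4.5, 13->6, 14->7, 17->8, 24->9, 26->10, 31->11
Step 2: Rank sum for X: R1 = 1 + 4.5 + 6 + 9 = 20.5.
Step 3: U_X = R1 - n1(n1+1)/2 = 20.5 - 4*5/2 = 20.5 - 10 = 10.5.
       U_Y = n1*n2 - U_X = 28 - 10.5 = 17.5.
Step 4: Ties are present, so use the tie-corrected normal approximation (with continuity correction) for the p-value.
Step 5: p-value = 0.569872; compare to alpha = 0.1. fail to reject H0.

U_X = 10.5, p = 0.569872, fail to reject H0 at alpha = 0.1.


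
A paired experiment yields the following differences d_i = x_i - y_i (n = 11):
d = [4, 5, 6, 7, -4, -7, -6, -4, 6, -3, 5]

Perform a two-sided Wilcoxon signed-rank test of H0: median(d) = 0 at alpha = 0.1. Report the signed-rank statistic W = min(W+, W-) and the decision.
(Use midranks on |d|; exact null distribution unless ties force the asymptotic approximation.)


Step 1: Drop any zero differences (none here) and take |d_i|.
|d| = [4, 5, 6, 7, 4, 7, 6, 4, 6, 3, 5]
Step 2: Midrank |d_i| (ties get averaged ranks).
ranks: |4|->3, |5|->5.5, |6|->8, |7|->10.5, |4|->3, |7|->10.5, |6|->8, |4|->3, |6|->8, |3|->1, |5|->5.5
Step 3: Attach original signs; sum ranks with positive sign and with negative sign.
W+ = 3 + 5.5 + 8 + 10.5 + 8 + 5.5 = 40.5
W- = 3 + 10.5 + 8 + 3 + 1 = 25.5
(Check: W+ + W- = 66 should equal n(n+1)/2 = 66.)
Step 4: Test statistic W = min(W+, W-) = 25.5.
Step 5: Ties in |d|, so use the tie-corrected normal approximation.
        E[W] = n(n+1)/4 = 11*12/4 = 33.
        Tie groups: |d|=4 (t=3), |d|=5 (t=2), |d|=6 (t=3), |d|=7 (t=2); sum(t^3 - t) = 60.
        Var[W] = n(n+1)(2n+1)/24 - sum(t^3-t)/48 = 3036/24 - 60/48 = 125.25.
        z = (W - E[W]) / sqrt(Var[W]) = (25.5 - 33) / 11.1915 = -0.6702.
        Two-sided p = 2*Phi(z) = 0.502762.
Step 6: alpha = 0.1. fail to reject H0.

W+ = 40.5, W- = 25.5, W = min = 25.5, p = 0.502762, fail to reject H0.


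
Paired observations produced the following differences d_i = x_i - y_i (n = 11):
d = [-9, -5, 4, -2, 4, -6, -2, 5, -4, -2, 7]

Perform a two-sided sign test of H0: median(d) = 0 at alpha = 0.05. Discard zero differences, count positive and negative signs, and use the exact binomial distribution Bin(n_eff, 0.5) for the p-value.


Step 1: Discard zero differences. Original n = 11; n_eff = number of nonzero differences = 11.
Nonzero differences (with sign): -9, -5, +4, -2, +4, -6, -2, +5, -4, -2, +7
Step 2: Count signs: positive = 4, negative = 7.
Step 3: Under H0: P(positive) = 0.5, so the number of positives S ~ Bin(11, 0.5).
Step 4: Two-sided exact p-value = sum of Bin(11,0.5) probabilities at or below the observed probability = 0.548828.
Step 5: alpha = 0.05. fail to reject H0.

n_eff = 11, pos = 4, neg = 7, p = 0.548828, fail to reject H0.


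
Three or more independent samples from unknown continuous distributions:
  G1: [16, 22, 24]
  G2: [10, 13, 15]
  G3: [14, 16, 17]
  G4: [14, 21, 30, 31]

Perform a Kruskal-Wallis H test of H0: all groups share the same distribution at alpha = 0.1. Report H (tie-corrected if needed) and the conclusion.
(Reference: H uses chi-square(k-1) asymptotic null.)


Step 1: Combine all N = 13 observations and assign midranks.
sorted (value, group, rank): (10,G2,1), (13,G2,2), (14,G3,3.5), (14,G4,3.5), (15,G2,5), (16,G1,6.5), (16,G3,6.5), (17,G3,8), (21,G4,9), (22,G1,10), (24,G1,11), (30,G4,12), (31,G4,13)
Step 2: Sum ranks within each group.
R_1 = 27.5 (n_1 = 3)
R_2 = 8 (n_2 = 3)
R_3 = 18 (n_3 = 3)
R_4 = 37.5 (n_4 = 4)
Step 3: H = 12/(N(N+1)) * sum(R_i^2/n_i) - 3(N+1)
     = 12/(13*14) * (27.5^2/3 + 8^2/3 + 18^2/3 + 37.5^2/4) - 3*14
     = 0.065934 * 732.979 - 42
     = 6.328297.
Step 4: Ties present; correction factor C = 1 - 12/(13^3 - 13) = 0.994505. Corrected H = 6.328297 / 0.994505 = 6.363260.
Step 5: Under H0, H ~ chi^2(3); p-value = 0.095214.
Step 6: alpha = 0.1. reject H0.

H = 6.3633, df = 3, p = 0.095214, reject H0.


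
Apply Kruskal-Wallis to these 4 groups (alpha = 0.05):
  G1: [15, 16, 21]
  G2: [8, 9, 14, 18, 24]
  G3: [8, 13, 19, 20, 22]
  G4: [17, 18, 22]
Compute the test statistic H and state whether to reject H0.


Step 1: Combine all N = 16 observations and assign midranks.
sorted (value, group, rank): (8,G2,1.5), (8,G3,1.5), (9,G2,3), (13,G3,4), (14,G2,5), (15,G1,6), (16,G1,7), (17,G4,8), (18,G2,9.5), (18,G4,9.5), (19,G3,11), (20,G3,12), (21,G1,13), (22,G3,14.5), (22,G4,14.5), (24,G2,16)
Step 2: Sum ranks within each group.
R_1 = 26 (n_1 = 3)
R_2 = 35 (n_2 = 5)
R_3 = 43 (n_3 = 5)
R_4 = 32 (n_4 = 3)
Step 3: H = 12/(N(N+1)) * sum(R_i^2/n_i) - 3(N+1)
     = 12/(16*17) * (26^2/3 + 35^2/5 + 43^2/5 + 32^2/3) - 3*17
     = 0.044118 * 1181.47 - 51
     = 1.123529.
Step 4: Ties present; correction factor C = 1 - 18/(16^3 - 16) = 0.995588. Corrected H = 1.123529 / 0.995588 = 1.128508.
Step 5: Under H0, H ~ chi^2(3); p-value = 0.770197.
Step 6: alpha = 0.05. fail to reject H0.

H = 1.1285, df = 3, p = 0.770197, fail to reject H0.


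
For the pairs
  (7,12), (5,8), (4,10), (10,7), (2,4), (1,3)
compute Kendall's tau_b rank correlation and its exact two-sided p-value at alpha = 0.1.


Step 1: Enumerate the 15 unordered pairs (i,j) with i<j and classify each by sign(x_j-x_i) * sign(y_j-y_i).
  (1,2):dx=-2,dy=-4->C; (1,3):dx=-3,dy=-2->C; (1,4):dx=+3,dy=-5->D; (1,5):dx=-5,dy=-8->C
  (1,6):dx=-6,dy=-9->C; (2,3):dx=-1,dy=+2->D; (2,4):dx=+5,dy=-1->D; (2,5):dx=-3,dy=-4->C
  (2,6):dx=-4,dy=-5->C; (3,4):dx=+6,dy=-3->D; (3,5):dx=-2,dy=-6->C; (3,6):dx=-3,dy=-7->C
  (4,5):dx=-8,dy=-3->C; (4,6):dx=-9,dy=-4->C; (5,6):dx=-1,dy=-1->C
Step 2: C = 11, D = 4, total pairs = 15.
Step 3: tau = (C - D)/(n(n-1)/2) = (11 - 4)/15 = 0.466667.
Step 4: Exact two-sided p-value (enumerate n! = 720 permutations of y under H0): p = 0.272222.
Step 5: alpha = 0.1. fail to reject H0.

tau_b = 0.4667 (C=11, D=4), p = 0.272222, fail to reject H0.


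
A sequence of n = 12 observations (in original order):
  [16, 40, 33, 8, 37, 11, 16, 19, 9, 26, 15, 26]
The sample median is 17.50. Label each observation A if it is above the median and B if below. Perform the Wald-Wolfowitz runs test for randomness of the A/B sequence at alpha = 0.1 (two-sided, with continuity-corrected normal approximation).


Step 1: Compute median = 17.50; label A = above, B = below.
Labels in order: BAABABBABABA  (n_A = 6, n_B = 6)
Step 2: Count runs R = 10.
Step 3: Under H0 (random ordering), E[R] = 2*n_A*n_B/(n_A+n_B) + 1 = 2*6*6/12 + 1 = 7.0000.
        Var[R] = 2*n_A*n_B*(2*n_A*n_B - n_A - n_B) / ((n_A+n_B)^2 * (n_A+n_B-1)) = 4320/1584 = 2.7273.
        SD[R] = 1.6514.
Step 4: Continuity-corrected z = (R - 0.5 - E[R]) / SD[R] = (10 - 0.5 - 7.0000) / 1.6514 = 1.5138.
Step 5: Two-sided p-value via normal approximation = 2*(1 - Phi(|z|)) = 0.130070.
Step 6: alpha = 0.1. fail to reject H0.

R = 10, z = 1.5138, p = 0.130070, fail to reject H0.


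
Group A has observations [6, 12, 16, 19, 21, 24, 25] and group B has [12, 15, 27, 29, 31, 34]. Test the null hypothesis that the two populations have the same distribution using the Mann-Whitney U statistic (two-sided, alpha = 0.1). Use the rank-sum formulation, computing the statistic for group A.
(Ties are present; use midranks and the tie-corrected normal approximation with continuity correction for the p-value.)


Step 1: Combine and sort all 13 observations; assign midranks.
sorted (value, group): (6,X), (12,X), (12,Y), (15,Y), (16,X), (19,X), (21,X), (24,X), (25,X), (27,Y), (29,Y), (31,Y), (34,Y)
ranks: 6->1, 12->2.5, 12->2.5, 15->4, 16->5, 19->6, 21->7, 24->8, 25->9, 27->10, 29->11, 31->12, 34->13
Step 2: Rank sum for X: R1 = 1 + 2.5 + 5 + 6 + 7 + 8 + 9 = 38.5.
Step 3: U_X = R1 - n1(n1+1)/2 = 38.5 - 7*8/2 = 38.5 - 28 = 10.5.
       U_Y = n1*n2 - U_X = 42 - 10.5 = 31.5.
Step 4: Ties are present, so use the tie-corrected normal approximation (with continuity correction) for the p-value.
Step 5: p-value = 0.152563; compare to alpha = 0.1. fail to reject H0.

U_X = 10.5, p = 0.152563, fail to reject H0 at alpha = 0.1.


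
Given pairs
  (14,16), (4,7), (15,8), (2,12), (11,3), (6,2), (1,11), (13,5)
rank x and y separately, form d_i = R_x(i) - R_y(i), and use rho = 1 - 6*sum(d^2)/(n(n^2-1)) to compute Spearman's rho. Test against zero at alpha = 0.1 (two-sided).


Step 1: Rank x and y separately (midranks; no ties here).
rank(x): 14->7, 4->3, 15->8, 2->2, 11->5, 6->4, 1->1, 13->6
rank(y): 16->8, 7->4, 8->5, 12->7, 3->2, 2->1, 11->6, 5->3
Step 2: d_i = R_x(i) - R_y(i); compute d_i^2.
  (7-8)^2=1, (3-4)^2=1, (8-5)^2=9, (2-7)^2=25, (5-2)^2=9, (4-1)^2=9, (1-6)^2=25, (6-3)^2=9
sum(d^2) = 88.
Step 3: rho = 1 - 6*88 / (8*(8^2 - 1)) = 1 - 528/504 = -0.047619.
Step 4: Under H0, t = rho * sqrt((n-2)/(1-rho^2)) = -0.1168 ~ t(6).
Step 5: Two-sided p-value from the t-distribution with 6 df = 0.910849.
Step 6: alpha = 0.1. fail to reject H0.

rho = -0.0476, p = 0.910849, fail to reject H0 at alpha = 0.1.


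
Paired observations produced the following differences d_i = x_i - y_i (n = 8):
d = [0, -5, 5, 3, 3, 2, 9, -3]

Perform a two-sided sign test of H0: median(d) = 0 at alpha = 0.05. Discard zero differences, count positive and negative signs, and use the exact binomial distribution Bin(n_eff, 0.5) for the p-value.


Step 1: Discard zero differences. Original n = 8; n_eff = number of nonzero differences = 7.
Nonzero differences (with sign): -5, +5, +3, +3, +2, +9, -3
Step 2: Count signs: positive = 5, negative = 2.
Step 3: Under H0: P(positive) = 0.5, so the number of positives S ~ Bin(7, 0.5).
Step 4: Two-sided exact p-value = sum of Bin(7,0.5) probabilities at or below the observed probability = 0.453125.
Step 5: alpha = 0.05. fail to reject H0.

n_eff = 7, pos = 5, neg = 2, p = 0.453125, fail to reject H0.


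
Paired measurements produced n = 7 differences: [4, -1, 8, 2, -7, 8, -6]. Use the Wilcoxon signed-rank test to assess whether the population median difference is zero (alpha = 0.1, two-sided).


Step 1: Drop any zero differences (none here) and take |d_i|.
|d| = [4, 1, 8, 2, 7, 8, 6]
Step 2: Midrank |d_i| (ties get averaged ranks).
ranks: |4|->3, |1|->1, |8|->6.5, |2|->2, |7|->5, |8|->6.5, |6|->4
Step 3: Attach original signs; sum ranks with positive sign and with negative sign.
W+ = 3 + 6.5 + 2 + 6.5 = 18
W- = 1 + 5 + 4 = 10
(Check: W+ + W- = 28 should equal n(n+1)/2 = 28.)
Step 4: Test statistic W = min(W+, W-) = 10.
Step 5: Ties in |d|, so use the tie-corrected normal approximation.
        E[W] = n(n+1)/4 = 7*8/4 = 14.
        Tie groups: |d|=8 (t=2); sum(t^3 - t) = 6.
        Var[W] = n(n+1)(2n+1)/24 - sum(t^3-t)/48 = 840/24 - 6/48 = 34.875.
        z = (W - E[W]) / sqrt(Var[W]) = (10 - 14) / 5.9055 = -0.6773.
        Two-sided p = 2*Phi(z) = 0.498194.
Step 6: alpha = 0.1. fail to reject H0.

W+ = 18, W- = 10, W = min = 10, p = 0.498194, fail to reject H0.


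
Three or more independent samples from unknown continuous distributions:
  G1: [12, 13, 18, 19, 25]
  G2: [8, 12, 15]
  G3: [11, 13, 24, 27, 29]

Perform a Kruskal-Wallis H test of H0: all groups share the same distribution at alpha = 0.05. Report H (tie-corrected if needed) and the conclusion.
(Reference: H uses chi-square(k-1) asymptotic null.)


Step 1: Combine all N = 13 observations and assign midranks.
sorted (value, group, rank): (8,G2,1), (11,G3,2), (12,G1,3.5), (12,G2,3.5), (13,G1,5.5), (13,G3,5.5), (15,G2,7), (18,G1,8), (19,G1,9), (24,G3,10), (25,G1,11), (27,G3,12), (29,G3,13)
Step 2: Sum ranks within each group.
R_1 = 37 (n_1 = 5)
R_2 = 11.5 (n_2 = 3)
R_3 = 42.5 (n_3 = 5)
Step 3: H = 12/(N(N+1)) * sum(R_i^2/n_i) - 3(N+1)
     = 12/(13*14) * (37^2/5 + 11.5^2/3 + 42.5^2/5) - 3*14
     = 0.065934 * 679.133 - 42
     = 2.778022.
Step 4: Ties present; correction factor C = 1 - 12/(13^3 - 13) = 0.994505. Corrected H = 2.778022 / 0.994505 = 2.793370.
Step 5: Under H0, H ~ chi^2(2); p-value = 0.247416.
Step 6: alpha = 0.05. fail to reject H0.

H = 2.7934, df = 2, p = 0.247416, fail to reject H0.


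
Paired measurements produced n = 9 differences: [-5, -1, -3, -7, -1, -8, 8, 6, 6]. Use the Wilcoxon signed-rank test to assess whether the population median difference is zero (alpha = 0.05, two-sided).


Step 1: Drop any zero differences (none here) and take |d_i|.
|d| = [5, 1, 3, 7, 1, 8, 8, 6, 6]
Step 2: Midrank |d_i| (ties get averaged ranks).
ranks: |5|->4, |1|->1.5, |3|->3, |7|->7, |1|->1.5, |8|->8.5, |8|->8.5, |6|->5.5, |6|->5.5
Step 3: Attach original signs; sum ranks with positive sign and with negative sign.
W+ = 8.5 + 5.5 + 5.5 = 19.5
W- = 4 + 1.5 + 3 + 7 + 1.5 + 8.5 = 25.5
(Check: W+ + W- = 45 should equal n(n+1)/2 = 45.)
Step 4: Test statistic W = min(W+, W-) = 19.5.
Step 5: Ties in |d|, so use the tie-corrected normal approximation.
        E[W] = n(n+1)/4 = 9*10/4 = 22.5.
        Tie groups: |d|=1 (t=2), |d|=6 (t=2), |d|=8 (t=2); sum(t^3 - t) = 18.
        Var[W] = n(n+1)(2n+1)/24 - sum(t^3-t)/48 = 1710/24 - 18/48 = 70.875.
        z = (W - E[W]) / sqrt(Var[W]) = (19.5 - 22.5) / 8.4187 = -0.3563.
        Two-sided p = 2*Phi(z) = 0.721580.
Step 6: alpha = 0.05. fail to reject H0.

W+ = 19.5, W- = 25.5, W = min = 19.5, p = 0.721580, fail to reject H0.


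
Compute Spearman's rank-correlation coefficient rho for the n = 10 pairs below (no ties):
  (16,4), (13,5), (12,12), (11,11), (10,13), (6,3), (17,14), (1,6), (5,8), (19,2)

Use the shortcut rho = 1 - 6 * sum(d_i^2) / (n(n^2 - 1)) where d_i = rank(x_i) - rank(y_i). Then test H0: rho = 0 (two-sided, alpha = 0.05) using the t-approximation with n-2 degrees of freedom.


Step 1: Rank x and y separately (midranks; no ties here).
rank(x): 16->8, 13->7, 12->6, 11->5, 10->4, 6->3, 17->9, 1->1, 5->2, 19->10
rank(y): 4->3, 5->4, 12->8, 11->7, 13->9, 3->2, 14->10, 6->5, 8->6, 2->1
Step 2: d_i = R_x(i) - R_y(i); compute d_i^2.
  (8-3)^2=25, (7-4)^2=9, (6-8)^2=4, (5-7)^2=4, (4-9)^2=25, (3-2)^2=1, (9-10)^2=1, (1-5)^2=16, (2-6)^2=16, (10-1)^2=81
sum(d^2) = 182.
Step 3: rho = 1 - 6*182 / (10*(10^2 - 1)) = 1 - 1092/990 = -0.103030.
Step 4: Under H0, t = rho * sqrt((n-2)/(1-rho^2)) = -0.2930 ~ t(8).
Step 5: Two-sided p-value from the t-distribution with 8 df = 0.776998.
Step 6: alpha = 0.05. fail to reject H0.

rho = -0.1030, p = 0.776998, fail to reject H0 at alpha = 0.05.


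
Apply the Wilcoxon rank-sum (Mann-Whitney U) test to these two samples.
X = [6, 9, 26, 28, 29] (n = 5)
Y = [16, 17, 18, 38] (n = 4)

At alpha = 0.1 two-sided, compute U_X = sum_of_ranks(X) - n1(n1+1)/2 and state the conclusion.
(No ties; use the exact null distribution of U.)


Step 1: Combine and sort all 9 observations; assign midranks.
sorted (value, group): (6,X), (9,X), (16,Y), (17,Y), (18,Y), (26,X), (28,X), (29,X), (38,Y)
ranks: 6->1, 9->2, 16->3, 17->4, 18->5, 26->6, 28->7, 29->8, 38->9
Step 2: Rank sum for X: R1 = 1 + 2 + 6 + 7 + 8 = 24.
Step 3: U_X = R1 - n1(n1+1)/2 = 24 - 5*6/2 = 24 - 15 = 9.
       U_Y = n1*n2 - U_X = 20 - 9 = 11.
Step 4: No ties, so the exact null distribution of U (based on enumerating the C(9,5) = 126 equally likely rank assignments) gives the two-sided p-value.
Step 5: p-value = 0.904762; compare to alpha = 0.1. fail to reject H0.

U_X = 9, p = 0.904762, fail to reject H0 at alpha = 0.1.


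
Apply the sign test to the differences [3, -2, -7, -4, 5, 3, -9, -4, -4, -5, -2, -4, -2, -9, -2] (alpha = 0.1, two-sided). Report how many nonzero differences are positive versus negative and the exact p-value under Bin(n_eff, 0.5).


Step 1: Discard zero differences. Original n = 15; n_eff = number of nonzero differences = 15.
Nonzero differences (with sign): +3, -2, -7, -4, +5, +3, -9, -4, -4, -5, -2, -4, -2, -9, -2
Step 2: Count signs: positive = 3, negative = 12.
Step 3: Under H0: P(positive) = 0.5, so the number of positives S ~ Bin(15, 0.5).
Step 4: Two-sided exact p-value = sum of Bin(15,0.5) probabilities at or below the observed probability = 0.035156.
Step 5: alpha = 0.1. reject H0.

n_eff = 15, pos = 3, neg = 12, p = 0.035156, reject H0.
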